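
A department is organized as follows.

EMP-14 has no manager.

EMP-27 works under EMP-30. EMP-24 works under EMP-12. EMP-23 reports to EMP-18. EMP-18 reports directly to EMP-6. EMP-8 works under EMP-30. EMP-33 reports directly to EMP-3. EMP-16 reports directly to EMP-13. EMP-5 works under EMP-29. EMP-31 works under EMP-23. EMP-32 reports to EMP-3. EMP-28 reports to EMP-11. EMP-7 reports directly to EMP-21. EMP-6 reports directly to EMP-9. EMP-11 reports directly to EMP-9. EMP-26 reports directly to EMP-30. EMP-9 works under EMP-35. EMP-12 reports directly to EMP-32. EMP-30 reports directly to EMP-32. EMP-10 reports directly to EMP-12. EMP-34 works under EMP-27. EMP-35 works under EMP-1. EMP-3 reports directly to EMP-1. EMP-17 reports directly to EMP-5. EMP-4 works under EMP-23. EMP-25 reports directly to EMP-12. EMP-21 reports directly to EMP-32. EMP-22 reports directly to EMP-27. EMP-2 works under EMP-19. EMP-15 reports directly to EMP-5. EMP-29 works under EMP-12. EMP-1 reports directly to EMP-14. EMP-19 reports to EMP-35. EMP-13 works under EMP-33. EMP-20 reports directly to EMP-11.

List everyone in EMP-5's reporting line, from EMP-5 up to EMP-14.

EMP-5 reports to EMP-29. EMP-29 reports to EMP-12. EMP-12 reports to EMP-32. EMP-32 reports to EMP-3. EMP-3 reports to EMP-1. EMP-1 reports to EMP-14. EMP-14 is at the top.

EMP-5 -> EMP-29 -> EMP-12 -> EMP-32 -> EMP-3 -> EMP-1 -> EMP-14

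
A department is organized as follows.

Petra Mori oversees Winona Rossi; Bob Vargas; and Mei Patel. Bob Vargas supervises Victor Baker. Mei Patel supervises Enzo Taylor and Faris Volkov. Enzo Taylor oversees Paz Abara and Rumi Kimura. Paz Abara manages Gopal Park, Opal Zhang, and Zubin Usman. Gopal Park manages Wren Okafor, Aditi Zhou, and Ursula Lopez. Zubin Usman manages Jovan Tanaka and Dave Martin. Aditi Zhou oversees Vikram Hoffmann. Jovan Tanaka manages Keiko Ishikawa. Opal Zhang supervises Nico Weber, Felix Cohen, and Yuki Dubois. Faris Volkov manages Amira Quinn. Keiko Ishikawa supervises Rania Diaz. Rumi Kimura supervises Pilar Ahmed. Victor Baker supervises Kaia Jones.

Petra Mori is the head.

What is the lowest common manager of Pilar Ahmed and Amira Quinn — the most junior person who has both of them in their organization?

Mei Patel

Pilar Ahmed's chain of managers is Rumi Kimura, Enzo Taylor, Mei Patel, Petra Mori. Amira Quinn's chain of managers is Faris Volkov, Mei Patel, Petra Mori. The first manager that appears in both chains is Mei Patel.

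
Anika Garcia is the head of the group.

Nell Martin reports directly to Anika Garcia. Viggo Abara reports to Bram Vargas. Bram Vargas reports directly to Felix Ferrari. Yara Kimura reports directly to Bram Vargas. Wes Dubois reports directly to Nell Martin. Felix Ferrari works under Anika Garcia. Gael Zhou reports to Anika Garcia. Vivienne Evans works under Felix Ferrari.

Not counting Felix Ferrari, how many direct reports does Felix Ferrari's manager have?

Felix Ferrari reports to Anika Garcia. Anika Garcia's other direct reports are Gael Zhou, Nell Martin — 2 peers.

2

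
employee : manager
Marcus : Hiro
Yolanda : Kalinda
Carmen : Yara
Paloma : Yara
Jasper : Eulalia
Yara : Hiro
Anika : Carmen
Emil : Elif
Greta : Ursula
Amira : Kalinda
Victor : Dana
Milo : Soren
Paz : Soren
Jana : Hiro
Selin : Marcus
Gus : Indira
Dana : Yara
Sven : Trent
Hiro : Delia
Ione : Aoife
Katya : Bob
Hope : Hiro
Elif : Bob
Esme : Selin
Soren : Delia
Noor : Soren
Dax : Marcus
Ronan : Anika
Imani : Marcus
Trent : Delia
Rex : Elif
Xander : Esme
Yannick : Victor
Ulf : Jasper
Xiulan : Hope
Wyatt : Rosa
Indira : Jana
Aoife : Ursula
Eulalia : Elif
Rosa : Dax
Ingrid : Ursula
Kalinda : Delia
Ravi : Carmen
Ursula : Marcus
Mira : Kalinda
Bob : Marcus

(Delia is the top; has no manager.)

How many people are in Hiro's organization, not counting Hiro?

35

Hiro directly manages Marcus, Yara, Jana, Hope. Under Marcus: Dax, Rosa, Wyatt, Imani, Selin, Esme, Xander, Bob, Katya, Elif, Emil, Eulalia, Jasper, Ulf, Rex, Ursula, Ingrid, Greta, Aoife, Ione (20). Under Yara: Paloma, Dana, Victor, Yannick, Carmen, Ravi, Anika, Ronan (8). Under Jana: Indira, Gus (2). Under Hope: Xiulan (1). So Hiro's organization is 4 direct reports plus everyone under them: 21 + 9 + 3 + 2 = 35.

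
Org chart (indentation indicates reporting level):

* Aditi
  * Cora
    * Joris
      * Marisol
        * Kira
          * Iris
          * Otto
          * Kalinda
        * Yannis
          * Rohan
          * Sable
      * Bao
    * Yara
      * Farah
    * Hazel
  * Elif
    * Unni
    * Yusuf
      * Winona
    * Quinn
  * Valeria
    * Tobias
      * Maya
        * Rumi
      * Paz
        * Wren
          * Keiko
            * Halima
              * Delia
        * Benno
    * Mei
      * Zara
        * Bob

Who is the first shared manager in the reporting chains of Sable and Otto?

Marisol

Sable's chain of managers is Yannis, Marisol, Joris, Cora, Aditi. Otto's chain of managers is Kira, Marisol, Joris, Cora, Aditi. The first manager that appears in both chains is Marisol.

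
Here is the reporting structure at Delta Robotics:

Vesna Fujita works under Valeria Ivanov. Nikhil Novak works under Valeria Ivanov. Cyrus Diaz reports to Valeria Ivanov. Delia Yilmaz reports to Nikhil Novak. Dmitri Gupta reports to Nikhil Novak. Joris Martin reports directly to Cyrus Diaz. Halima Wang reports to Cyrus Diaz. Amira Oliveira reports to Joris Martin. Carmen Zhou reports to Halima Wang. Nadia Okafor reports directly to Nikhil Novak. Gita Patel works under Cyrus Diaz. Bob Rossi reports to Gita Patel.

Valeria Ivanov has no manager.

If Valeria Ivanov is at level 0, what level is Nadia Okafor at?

Chain from Nadia Okafor up to Valeria Ivanov: Nadia Okafor → Nikhil Novak → Valeria Ivanov. That is 2 steps up, so Nadia Okafor is 2 levels below Valeria Ivanov.

2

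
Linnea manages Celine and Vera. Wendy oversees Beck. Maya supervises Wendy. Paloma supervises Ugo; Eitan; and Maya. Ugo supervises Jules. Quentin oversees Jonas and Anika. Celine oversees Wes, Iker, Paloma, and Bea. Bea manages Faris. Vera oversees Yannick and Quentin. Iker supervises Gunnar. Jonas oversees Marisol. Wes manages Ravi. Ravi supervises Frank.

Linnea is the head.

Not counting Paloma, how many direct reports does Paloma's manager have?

Paloma reports to Celine. Celine's other direct reports are Bea, Wes, Iker — 3 peers.

3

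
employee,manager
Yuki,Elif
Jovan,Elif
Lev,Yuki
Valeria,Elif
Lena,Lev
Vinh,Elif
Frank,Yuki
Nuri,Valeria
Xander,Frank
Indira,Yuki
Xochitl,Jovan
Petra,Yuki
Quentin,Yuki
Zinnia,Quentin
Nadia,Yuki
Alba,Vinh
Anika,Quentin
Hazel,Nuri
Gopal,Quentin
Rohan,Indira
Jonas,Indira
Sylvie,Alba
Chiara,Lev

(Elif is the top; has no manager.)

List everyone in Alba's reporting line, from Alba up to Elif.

Alba reports to Vinh. Vinh reports to Elif. Elif is at the top.

Alba -> Vinh -> Elif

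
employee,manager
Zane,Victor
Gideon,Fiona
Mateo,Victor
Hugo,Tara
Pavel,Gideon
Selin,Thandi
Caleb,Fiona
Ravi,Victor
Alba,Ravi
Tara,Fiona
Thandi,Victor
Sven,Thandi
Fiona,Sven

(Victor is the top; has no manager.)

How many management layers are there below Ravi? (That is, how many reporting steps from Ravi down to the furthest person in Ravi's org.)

The longest chain under Ravi runs Ravi → Alba, which is 1 level below Ravi.

1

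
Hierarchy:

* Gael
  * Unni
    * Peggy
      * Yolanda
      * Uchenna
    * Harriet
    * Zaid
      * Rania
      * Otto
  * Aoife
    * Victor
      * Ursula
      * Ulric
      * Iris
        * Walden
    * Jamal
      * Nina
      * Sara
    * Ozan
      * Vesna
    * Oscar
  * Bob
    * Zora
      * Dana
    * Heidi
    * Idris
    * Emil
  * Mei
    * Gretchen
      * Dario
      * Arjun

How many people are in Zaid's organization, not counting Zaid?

2

Zaid directly manages Rania, Otto. Rania has no reports. Otto has no reports. So Zaid's organization is 2 direct reports plus everyone under them: 1 + 1 = 2.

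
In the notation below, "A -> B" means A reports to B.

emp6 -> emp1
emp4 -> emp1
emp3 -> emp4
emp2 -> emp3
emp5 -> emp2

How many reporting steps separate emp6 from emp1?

Chain from emp6 up to emp1: emp6 → emp1. That is 1 step up, so emp6 is 1 level below emp1.

1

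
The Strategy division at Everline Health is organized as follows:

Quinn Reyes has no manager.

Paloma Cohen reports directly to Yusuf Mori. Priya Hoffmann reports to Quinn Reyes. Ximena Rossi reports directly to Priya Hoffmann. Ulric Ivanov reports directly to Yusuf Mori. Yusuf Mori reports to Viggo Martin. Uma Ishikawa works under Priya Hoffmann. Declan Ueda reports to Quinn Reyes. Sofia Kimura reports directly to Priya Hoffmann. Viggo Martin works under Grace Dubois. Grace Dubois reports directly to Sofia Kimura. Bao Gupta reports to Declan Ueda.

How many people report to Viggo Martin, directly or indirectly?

Viggo Martin directly manages Yusuf Mori. Under Yusuf Mori: Ulric Ivanov, Paloma Cohen (2). That's 3 in total.

3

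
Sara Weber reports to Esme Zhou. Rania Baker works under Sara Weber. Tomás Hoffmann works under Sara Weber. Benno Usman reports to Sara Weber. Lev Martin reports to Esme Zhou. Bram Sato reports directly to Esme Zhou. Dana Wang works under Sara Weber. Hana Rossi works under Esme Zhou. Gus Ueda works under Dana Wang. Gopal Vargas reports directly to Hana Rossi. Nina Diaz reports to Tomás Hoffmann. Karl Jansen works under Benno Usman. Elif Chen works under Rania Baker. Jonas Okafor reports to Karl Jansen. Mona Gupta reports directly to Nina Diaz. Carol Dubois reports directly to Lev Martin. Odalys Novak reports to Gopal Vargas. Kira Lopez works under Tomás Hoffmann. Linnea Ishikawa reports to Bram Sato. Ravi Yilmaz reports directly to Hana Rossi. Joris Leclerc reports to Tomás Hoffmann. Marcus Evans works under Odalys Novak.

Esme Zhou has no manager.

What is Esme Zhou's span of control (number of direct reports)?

4

Esme Zhou directly manages Sara Weber, Lev Martin, Bram Sato, Hana Rossi. That is 4 direct reports.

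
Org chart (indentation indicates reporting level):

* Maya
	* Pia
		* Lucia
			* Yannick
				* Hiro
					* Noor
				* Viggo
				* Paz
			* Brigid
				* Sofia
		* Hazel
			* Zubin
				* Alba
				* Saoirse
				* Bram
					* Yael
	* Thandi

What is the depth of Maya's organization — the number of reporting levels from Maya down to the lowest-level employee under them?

5

The longest chain under Maya runs Maya → Pia → Hazel → Zubin → Bram → Yael, which is 5 levels below Maya.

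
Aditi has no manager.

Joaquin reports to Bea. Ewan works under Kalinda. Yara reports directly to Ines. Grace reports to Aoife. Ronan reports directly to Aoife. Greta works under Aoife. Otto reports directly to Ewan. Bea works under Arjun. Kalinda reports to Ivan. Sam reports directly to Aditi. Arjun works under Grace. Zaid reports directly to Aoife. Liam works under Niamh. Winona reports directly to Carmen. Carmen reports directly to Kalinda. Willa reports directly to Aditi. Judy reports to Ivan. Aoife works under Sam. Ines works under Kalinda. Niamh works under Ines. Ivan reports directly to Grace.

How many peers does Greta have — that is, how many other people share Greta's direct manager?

3

Greta reports to Aoife. Aoife's other direct reports are Grace, Ronan, Zaid — 3 peers.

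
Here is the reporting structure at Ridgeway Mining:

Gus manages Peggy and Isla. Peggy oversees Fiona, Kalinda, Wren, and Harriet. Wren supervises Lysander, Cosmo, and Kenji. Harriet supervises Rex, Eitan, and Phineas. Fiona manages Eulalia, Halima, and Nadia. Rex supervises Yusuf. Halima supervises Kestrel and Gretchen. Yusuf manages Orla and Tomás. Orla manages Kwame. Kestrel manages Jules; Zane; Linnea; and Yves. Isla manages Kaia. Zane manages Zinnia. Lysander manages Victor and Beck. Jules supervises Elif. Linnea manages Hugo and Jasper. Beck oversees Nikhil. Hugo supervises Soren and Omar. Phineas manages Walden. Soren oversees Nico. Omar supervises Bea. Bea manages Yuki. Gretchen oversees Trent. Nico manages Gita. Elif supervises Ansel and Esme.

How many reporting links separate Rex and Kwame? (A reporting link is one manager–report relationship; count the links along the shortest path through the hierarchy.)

3

Kwame is in Rex's organization: the chain from Kwame up to Rex is Kwame → Orla → Yusuf → Rex, which is 3 links.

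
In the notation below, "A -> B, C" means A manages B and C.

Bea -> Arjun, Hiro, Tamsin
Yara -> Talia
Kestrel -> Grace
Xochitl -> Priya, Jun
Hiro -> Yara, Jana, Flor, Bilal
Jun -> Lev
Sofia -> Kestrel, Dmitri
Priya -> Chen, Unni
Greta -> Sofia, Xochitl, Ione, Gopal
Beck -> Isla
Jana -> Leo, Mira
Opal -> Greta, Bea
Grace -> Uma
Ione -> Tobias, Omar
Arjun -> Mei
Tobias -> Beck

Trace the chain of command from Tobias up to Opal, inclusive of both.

Tobias -> Ione -> Greta -> Opal

Tobias reports to Ione. Ione reports to Greta. Greta reports to Opal. Opal is at the top.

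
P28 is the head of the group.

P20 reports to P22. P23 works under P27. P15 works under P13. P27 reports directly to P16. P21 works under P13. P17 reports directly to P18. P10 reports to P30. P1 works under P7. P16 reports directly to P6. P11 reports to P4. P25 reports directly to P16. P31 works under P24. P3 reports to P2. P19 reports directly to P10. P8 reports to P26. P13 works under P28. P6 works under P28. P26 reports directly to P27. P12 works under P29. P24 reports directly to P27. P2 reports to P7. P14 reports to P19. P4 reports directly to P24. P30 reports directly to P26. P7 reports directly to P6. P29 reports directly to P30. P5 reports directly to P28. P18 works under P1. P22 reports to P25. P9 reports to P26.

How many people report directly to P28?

P28 directly manages P6, P13, P5. That is 3 direct reports.

3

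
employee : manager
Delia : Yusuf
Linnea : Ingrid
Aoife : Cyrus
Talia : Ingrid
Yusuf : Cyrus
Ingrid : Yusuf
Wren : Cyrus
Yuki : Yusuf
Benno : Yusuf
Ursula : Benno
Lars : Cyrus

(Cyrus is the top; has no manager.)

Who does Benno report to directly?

Yusuf

Benno reports directly to Yusuf.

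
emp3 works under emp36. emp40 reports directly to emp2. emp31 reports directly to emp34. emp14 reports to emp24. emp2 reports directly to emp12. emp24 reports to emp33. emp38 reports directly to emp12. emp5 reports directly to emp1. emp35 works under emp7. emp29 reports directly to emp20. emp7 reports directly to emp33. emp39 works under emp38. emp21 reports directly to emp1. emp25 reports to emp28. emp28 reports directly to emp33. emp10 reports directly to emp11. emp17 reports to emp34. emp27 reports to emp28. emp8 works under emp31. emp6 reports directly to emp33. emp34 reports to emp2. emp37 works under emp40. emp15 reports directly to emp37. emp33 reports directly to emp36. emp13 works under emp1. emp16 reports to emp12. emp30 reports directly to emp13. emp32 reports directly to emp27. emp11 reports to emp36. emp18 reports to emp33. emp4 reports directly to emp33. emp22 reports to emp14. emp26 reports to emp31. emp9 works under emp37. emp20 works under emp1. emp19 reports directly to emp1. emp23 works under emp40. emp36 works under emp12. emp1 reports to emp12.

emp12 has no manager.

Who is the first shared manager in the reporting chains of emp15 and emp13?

emp12

emp15's chain of managers is emp37, emp40, emp2, emp12. emp13's chain of managers is emp1, emp12. The first manager that appears in both chains is emp12.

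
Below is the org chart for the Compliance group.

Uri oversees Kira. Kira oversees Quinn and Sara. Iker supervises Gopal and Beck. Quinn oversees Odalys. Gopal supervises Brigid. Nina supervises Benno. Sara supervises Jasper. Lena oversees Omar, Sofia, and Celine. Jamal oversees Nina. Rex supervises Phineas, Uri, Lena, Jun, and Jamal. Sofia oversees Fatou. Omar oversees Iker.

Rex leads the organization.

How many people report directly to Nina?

1

Nina directly manages Benno. That is 1 direct report.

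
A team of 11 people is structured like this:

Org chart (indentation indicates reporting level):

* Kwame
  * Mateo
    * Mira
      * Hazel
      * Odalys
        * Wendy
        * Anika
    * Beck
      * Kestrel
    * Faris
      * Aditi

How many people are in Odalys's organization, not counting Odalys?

Odalys directly manages Wendy, Anika. Wendy has no reports. Anika has no reports. So Odalys's organization is 2 direct reports plus everyone under them: 1 + 1 = 2.

2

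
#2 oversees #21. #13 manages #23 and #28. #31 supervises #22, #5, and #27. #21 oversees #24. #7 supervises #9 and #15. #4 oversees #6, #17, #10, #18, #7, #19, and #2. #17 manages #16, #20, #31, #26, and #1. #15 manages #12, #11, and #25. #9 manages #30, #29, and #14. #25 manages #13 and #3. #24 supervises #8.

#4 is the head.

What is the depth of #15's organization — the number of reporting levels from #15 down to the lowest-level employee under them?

3

The longest chain under #15 runs #15 → #25 → #13 → #28, which is 3 levels below #15.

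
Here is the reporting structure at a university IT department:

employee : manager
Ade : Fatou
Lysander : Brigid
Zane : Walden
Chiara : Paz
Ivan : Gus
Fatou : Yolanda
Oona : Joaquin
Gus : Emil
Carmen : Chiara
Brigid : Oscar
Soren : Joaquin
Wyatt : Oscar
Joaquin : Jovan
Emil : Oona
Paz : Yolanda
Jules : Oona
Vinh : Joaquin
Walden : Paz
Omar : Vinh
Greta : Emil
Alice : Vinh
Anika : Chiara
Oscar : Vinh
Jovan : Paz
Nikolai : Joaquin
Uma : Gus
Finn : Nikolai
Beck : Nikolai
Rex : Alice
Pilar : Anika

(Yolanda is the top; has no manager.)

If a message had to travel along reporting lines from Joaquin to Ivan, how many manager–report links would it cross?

4

Ivan is in Joaquin's organization: the chain from Ivan up to Joaquin is Ivan → Gus → Emil → Oona → Joaquin, which is 4 links.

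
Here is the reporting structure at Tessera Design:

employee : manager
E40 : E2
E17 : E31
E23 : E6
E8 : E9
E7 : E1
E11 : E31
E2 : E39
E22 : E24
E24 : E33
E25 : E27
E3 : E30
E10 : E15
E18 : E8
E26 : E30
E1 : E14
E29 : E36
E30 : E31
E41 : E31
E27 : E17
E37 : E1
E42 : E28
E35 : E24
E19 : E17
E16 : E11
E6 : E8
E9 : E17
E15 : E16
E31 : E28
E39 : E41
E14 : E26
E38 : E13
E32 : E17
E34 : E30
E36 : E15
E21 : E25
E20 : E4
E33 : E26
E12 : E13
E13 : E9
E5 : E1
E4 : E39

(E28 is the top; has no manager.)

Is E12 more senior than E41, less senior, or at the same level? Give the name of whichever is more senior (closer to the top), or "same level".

E12 is 5 levels below E28; E41 is 2. E41 is higher.

E41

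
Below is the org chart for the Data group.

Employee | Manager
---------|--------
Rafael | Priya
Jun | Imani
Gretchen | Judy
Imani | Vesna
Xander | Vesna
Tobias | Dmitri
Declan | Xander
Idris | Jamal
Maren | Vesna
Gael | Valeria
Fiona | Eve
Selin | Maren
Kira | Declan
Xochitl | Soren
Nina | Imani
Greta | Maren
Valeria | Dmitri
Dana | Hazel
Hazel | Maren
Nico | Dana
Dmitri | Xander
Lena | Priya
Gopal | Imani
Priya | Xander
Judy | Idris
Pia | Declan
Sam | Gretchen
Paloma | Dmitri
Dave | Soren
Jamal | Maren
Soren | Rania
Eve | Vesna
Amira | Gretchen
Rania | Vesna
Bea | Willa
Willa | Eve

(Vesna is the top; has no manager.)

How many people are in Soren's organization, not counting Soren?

Soren directly manages Dave, Xochitl. Dave has no reports. Xochitl has no reports. So Soren's organization is 2 direct reports plus everyone under them: 1 + 1 = 2.

2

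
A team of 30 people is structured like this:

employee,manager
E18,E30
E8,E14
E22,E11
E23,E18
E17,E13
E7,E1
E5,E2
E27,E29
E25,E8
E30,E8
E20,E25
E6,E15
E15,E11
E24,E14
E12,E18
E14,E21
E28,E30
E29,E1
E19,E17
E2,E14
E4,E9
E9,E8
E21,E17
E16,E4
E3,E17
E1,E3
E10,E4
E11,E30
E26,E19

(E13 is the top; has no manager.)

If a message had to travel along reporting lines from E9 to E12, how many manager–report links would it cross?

E9 is 1 level below E8, and E12 is 3 levels below E8 (their lowest common manager). The shortest path runs up from E9 to E8 and back down to E12: 1 + 3 = 4 links.

4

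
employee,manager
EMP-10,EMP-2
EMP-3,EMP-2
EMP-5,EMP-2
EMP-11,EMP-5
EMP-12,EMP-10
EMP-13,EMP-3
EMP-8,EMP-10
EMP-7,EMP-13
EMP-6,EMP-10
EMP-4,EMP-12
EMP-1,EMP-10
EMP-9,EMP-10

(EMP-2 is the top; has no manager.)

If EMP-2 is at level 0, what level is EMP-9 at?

Chain from EMP-9 up to EMP-2: EMP-9 → EMP-10 → EMP-2. That is 2 steps up, so EMP-9 is 2 levels below EMP-2.

2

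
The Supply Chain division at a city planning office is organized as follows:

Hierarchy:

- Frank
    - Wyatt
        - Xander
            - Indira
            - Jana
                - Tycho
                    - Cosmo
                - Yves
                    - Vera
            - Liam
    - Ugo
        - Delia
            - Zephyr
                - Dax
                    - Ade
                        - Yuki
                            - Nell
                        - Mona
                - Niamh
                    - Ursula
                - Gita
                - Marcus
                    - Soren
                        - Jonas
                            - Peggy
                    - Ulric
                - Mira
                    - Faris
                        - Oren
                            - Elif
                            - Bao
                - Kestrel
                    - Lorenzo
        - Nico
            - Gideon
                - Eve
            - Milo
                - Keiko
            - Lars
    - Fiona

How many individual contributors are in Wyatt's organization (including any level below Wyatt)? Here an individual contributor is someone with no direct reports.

The people in Wyatt's organization with no one reporting to them are Liam, Vera, Cosmo, Indira. That is 4.

4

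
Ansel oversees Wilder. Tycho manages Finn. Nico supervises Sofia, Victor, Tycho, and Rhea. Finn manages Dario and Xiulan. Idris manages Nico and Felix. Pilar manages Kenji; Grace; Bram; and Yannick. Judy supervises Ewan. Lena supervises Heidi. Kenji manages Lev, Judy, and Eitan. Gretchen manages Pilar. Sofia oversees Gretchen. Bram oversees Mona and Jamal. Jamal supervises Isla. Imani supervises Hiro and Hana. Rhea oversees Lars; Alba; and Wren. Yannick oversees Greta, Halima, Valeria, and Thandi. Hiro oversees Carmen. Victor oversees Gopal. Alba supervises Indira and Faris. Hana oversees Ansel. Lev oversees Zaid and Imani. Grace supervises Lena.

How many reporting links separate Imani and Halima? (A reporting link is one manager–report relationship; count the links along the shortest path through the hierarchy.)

5

Imani is 3 levels below Pilar, and Halima is 2 levels below Pilar (their lowest common manager). The shortest path runs up from Imani to Pilar and back down to Halima: 3 + 2 = 5 links.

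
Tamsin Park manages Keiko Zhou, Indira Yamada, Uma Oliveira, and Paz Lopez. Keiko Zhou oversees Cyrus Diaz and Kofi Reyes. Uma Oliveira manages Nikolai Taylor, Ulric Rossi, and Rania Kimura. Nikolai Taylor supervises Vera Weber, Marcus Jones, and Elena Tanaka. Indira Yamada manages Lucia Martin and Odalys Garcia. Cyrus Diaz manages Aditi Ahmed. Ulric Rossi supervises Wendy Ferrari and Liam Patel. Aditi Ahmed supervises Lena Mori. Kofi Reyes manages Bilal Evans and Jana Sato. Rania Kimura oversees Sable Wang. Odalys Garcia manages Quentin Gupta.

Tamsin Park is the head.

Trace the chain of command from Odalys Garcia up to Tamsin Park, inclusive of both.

Odalys Garcia reports to Indira Yamada. Indira Yamada reports to Tamsin Park. Tamsin Park is at the top.

Odalys Garcia -> Indira Yamada -> Tamsin Park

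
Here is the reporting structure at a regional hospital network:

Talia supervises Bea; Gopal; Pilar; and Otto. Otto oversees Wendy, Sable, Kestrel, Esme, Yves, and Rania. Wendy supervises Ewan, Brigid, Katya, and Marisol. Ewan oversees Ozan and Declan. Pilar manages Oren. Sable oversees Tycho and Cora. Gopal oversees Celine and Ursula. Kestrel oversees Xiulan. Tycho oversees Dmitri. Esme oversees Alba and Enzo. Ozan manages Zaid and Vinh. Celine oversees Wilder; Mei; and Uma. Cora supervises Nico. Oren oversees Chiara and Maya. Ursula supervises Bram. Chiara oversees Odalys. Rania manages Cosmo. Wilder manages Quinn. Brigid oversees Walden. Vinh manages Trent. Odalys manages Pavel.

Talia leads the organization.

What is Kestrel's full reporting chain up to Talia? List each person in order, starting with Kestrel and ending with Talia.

Kestrel -> Otto -> Talia

Kestrel reports to Otto. Otto reports to Talia. Talia is at the top.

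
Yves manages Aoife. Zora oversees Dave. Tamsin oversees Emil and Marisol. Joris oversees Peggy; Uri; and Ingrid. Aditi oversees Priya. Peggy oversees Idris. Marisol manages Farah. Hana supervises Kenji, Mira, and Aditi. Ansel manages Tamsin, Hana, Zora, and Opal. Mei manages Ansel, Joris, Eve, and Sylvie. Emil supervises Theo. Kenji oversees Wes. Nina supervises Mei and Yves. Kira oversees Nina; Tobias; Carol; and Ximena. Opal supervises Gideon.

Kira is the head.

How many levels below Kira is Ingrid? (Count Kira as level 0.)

4

Chain from Ingrid up to Kira: Ingrid → Joris → Mei → Nina → Kira. That is 4 steps up, so Ingrid is 4 levels below Kira.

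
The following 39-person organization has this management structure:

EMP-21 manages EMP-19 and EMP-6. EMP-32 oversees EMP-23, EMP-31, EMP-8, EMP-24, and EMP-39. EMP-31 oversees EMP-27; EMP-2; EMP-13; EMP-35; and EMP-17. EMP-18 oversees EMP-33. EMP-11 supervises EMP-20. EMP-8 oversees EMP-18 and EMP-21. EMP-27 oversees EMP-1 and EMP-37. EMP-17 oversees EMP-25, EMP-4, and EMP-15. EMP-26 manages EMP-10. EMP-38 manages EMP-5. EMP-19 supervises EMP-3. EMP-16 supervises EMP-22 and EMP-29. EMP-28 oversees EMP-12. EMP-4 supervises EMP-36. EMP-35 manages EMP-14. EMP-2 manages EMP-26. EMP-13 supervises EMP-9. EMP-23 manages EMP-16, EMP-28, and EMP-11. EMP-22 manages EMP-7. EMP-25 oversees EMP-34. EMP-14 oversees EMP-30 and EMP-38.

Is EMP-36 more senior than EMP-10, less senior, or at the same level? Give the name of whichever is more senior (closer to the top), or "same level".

Both EMP-36 and EMP-10 are 4 levels below EMP-32.

same level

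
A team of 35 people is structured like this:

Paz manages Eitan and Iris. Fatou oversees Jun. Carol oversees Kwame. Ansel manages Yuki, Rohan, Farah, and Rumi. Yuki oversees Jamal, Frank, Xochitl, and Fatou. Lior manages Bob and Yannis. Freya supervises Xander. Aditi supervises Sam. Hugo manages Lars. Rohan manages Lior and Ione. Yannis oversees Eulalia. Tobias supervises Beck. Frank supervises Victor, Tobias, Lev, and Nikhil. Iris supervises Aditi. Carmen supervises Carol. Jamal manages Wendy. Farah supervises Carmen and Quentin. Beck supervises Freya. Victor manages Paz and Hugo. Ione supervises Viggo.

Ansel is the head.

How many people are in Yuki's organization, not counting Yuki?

Yuki directly manages Jamal, Frank, Xochitl, Fatou. Under Jamal: Wendy (1). Under Frank: Nikhil, Lev, Tobias, Beck, Freya, Xander, Victor, Hugo, Lars, Paz, Eitan, Iris, Aditi, Sam (14). Xochitl has no reports. Under Fatou: Jun (1). So Yuki's organization is 4 direct reports plus everyone under them: 2 + 15 + 1 + 2 = 20.

20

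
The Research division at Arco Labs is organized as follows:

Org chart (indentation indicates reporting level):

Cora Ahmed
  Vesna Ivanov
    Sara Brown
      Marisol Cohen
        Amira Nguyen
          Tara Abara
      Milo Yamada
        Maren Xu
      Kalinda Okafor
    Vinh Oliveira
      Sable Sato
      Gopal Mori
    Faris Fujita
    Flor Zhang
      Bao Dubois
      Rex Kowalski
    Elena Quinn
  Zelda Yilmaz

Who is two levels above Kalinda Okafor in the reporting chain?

Vesna Ivanov

Kalinda Okafor reports to Sara Brown, and Sara Brown reports to Vesna Ivanov. So Kalinda Okafor's skip-level manager is Vesna Ivanov.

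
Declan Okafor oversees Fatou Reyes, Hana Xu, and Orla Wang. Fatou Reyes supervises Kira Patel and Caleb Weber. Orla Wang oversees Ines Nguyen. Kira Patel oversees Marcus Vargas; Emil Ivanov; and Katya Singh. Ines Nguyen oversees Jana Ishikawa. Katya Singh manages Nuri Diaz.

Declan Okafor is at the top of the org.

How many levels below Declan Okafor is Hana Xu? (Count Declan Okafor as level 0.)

1

Chain from Hana Xu up to Declan Okafor: Hana Xu → Declan Okafor. That is 1 step up, so Hana Xu is 1 level below Declan Okafor.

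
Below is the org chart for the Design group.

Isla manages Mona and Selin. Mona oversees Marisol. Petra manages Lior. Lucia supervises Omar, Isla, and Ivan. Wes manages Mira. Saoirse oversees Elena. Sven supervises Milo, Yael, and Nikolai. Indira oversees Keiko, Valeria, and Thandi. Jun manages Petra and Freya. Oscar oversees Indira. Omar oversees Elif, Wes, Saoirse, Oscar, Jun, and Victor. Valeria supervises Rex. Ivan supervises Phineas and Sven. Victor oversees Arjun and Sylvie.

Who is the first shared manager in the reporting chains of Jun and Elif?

Omar

Jun's chain of managers is Omar, Lucia. Elif's chain of managers is Omar, Lucia. The first manager that appears in both chains is Omar.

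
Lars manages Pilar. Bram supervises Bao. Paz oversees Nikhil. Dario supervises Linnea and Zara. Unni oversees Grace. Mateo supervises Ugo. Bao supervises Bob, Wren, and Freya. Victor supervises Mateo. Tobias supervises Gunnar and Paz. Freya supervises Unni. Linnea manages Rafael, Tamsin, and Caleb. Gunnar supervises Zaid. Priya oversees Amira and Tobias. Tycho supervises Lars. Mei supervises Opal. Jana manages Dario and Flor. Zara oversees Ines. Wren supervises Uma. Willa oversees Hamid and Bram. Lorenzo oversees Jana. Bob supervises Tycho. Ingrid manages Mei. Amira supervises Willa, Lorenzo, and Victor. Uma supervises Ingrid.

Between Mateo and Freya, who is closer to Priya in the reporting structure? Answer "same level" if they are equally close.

Mateo

Mateo is 3 levels below Priya; Freya is 5. Mateo is higher.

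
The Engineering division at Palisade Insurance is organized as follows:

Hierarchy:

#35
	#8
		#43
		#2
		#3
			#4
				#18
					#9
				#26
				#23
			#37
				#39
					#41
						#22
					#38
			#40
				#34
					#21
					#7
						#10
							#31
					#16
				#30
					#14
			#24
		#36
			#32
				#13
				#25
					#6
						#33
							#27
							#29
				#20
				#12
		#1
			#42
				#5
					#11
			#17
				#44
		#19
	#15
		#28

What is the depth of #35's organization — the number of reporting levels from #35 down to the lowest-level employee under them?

7

The longest chain under #35 runs #35 → #8 → #36 → #32 → #25 → #6 → #33 → #29, which is 7 levels below #35.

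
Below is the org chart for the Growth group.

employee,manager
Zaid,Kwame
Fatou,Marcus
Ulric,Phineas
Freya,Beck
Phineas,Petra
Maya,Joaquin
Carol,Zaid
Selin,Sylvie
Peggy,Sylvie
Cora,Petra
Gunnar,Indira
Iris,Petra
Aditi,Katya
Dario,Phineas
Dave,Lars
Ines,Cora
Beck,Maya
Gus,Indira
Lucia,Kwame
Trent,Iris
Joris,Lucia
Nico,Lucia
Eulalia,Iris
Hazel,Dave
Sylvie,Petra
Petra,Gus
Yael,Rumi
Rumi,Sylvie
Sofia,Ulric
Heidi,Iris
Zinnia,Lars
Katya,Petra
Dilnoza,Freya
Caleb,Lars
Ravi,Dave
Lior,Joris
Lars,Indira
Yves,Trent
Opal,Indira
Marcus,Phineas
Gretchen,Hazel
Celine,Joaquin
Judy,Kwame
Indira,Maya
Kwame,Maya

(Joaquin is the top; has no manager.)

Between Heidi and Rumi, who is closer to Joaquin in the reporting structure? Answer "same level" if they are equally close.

same level

Both Heidi and Rumi are 6 levels below Joaquin.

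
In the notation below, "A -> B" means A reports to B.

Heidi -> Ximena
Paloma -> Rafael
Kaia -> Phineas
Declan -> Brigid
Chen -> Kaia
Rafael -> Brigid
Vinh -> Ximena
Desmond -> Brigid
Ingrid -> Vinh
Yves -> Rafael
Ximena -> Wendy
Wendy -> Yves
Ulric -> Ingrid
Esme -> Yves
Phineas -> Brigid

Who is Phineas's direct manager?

Phineas reports directly to Brigid.

Brigid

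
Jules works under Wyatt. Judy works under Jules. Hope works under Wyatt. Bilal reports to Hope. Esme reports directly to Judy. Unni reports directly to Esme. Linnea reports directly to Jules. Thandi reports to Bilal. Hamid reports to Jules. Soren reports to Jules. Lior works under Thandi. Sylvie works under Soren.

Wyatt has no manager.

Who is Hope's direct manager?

Hope reports directly to Wyatt.

Wyatt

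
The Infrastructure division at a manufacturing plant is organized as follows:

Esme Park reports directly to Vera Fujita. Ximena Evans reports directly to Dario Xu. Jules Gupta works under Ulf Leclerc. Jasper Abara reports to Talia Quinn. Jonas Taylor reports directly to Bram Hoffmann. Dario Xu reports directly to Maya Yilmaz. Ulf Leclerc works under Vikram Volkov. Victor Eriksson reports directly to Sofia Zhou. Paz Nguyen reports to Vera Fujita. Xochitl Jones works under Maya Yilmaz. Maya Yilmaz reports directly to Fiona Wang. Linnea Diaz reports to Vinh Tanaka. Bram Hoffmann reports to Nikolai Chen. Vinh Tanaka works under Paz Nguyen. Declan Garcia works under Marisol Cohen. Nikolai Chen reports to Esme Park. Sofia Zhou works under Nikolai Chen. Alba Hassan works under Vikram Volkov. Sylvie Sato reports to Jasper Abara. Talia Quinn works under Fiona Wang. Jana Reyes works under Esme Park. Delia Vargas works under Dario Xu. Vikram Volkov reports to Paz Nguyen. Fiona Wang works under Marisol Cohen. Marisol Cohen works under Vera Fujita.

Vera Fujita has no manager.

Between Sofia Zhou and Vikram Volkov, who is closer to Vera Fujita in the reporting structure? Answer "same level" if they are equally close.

Sofia Zhou is 3 levels below Vera Fujita; Vikram Volkov is 2. Vikram Volkov is higher.

Vikram Volkov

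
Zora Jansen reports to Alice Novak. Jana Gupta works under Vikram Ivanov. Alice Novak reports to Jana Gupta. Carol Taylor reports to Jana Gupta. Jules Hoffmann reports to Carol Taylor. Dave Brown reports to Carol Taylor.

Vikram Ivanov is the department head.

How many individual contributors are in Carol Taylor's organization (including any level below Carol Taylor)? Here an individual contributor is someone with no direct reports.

The people in Carol Taylor's organization with no one reporting to them are Jules Hoffmann, Dave Brown. That is 2.

2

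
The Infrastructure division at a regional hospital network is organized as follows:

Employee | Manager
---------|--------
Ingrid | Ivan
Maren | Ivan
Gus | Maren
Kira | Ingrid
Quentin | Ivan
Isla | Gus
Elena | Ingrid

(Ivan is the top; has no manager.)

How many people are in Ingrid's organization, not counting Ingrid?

2

Ingrid directly manages Elena, Kira. Elena has no reports. Kira has no reports. So Ingrid's organization is 2 direct reports plus everyone under them: 1 + 1 = 2.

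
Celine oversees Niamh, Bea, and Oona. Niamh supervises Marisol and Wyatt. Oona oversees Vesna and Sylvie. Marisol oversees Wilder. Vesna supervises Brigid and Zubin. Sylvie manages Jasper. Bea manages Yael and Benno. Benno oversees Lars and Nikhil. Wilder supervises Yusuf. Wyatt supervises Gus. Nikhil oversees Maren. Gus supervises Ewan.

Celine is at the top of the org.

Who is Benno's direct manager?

Benno reports directly to Bea.

Bea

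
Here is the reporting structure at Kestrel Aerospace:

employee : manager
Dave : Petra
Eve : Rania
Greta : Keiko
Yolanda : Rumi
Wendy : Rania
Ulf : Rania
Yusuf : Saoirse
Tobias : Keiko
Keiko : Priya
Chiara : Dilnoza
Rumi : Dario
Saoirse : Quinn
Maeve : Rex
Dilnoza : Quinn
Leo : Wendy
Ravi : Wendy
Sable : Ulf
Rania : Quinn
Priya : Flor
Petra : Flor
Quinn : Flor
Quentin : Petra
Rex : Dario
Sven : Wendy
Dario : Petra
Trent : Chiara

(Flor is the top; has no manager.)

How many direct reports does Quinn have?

Quinn directly manages Dilnoza, Saoirse, Rania. That is 3 direct reports.

3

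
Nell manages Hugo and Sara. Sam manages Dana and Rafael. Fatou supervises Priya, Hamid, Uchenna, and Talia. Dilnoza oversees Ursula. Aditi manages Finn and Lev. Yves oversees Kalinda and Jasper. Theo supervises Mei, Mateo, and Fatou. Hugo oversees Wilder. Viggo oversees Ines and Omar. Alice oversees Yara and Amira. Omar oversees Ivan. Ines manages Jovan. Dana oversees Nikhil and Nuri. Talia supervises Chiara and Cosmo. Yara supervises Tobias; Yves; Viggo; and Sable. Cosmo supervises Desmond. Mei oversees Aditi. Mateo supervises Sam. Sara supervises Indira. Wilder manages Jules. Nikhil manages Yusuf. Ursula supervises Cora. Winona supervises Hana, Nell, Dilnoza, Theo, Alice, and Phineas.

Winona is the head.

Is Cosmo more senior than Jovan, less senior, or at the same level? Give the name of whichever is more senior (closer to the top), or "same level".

Cosmo is 4 levels below Winona; Jovan is 5. Cosmo is higher.

Cosmo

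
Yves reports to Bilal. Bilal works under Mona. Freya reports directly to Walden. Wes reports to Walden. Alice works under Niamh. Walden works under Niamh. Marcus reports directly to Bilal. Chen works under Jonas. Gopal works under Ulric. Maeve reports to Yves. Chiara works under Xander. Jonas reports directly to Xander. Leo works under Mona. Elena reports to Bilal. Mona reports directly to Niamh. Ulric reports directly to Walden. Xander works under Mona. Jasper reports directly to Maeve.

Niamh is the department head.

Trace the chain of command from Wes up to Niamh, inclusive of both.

Wes -> Walden -> Niamh

Wes reports to Walden. Walden reports to Niamh. Niamh is at the top.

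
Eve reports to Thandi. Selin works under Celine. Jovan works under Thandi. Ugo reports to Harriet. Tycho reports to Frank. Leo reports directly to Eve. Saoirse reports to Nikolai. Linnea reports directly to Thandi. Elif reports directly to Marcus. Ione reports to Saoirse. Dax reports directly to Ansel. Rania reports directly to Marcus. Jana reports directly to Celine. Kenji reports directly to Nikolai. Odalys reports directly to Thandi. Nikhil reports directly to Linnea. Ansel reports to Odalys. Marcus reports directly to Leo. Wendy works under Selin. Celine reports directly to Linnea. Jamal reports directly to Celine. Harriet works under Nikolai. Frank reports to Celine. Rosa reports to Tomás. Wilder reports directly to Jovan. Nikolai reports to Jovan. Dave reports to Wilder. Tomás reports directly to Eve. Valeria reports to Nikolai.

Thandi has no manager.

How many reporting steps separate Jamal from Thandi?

3

Chain from Jamal up to Thandi: Jamal → Celine → Linnea → Thandi. That is 3 steps up, so Jamal is 3 levels below Thandi.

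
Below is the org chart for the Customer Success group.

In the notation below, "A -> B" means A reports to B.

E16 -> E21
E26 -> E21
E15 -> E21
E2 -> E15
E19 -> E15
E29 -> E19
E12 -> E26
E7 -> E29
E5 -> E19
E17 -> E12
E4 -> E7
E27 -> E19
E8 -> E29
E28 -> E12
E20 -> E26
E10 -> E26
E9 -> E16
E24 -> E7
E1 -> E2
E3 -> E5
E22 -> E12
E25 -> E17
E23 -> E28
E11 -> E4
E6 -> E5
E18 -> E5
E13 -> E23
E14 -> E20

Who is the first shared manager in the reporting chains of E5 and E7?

E19

E5's chain of managers is E19, E15, E21. E7's chain of managers is E29, E19, E15, E21. The first manager that appears in both chains is E19.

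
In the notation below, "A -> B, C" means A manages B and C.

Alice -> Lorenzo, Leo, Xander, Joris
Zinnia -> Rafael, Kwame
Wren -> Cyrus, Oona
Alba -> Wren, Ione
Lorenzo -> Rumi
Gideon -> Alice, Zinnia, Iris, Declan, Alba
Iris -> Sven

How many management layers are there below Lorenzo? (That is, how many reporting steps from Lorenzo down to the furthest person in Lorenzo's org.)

1

The longest chain under Lorenzo runs Lorenzo → Rumi, which is 1 level below Lorenzo.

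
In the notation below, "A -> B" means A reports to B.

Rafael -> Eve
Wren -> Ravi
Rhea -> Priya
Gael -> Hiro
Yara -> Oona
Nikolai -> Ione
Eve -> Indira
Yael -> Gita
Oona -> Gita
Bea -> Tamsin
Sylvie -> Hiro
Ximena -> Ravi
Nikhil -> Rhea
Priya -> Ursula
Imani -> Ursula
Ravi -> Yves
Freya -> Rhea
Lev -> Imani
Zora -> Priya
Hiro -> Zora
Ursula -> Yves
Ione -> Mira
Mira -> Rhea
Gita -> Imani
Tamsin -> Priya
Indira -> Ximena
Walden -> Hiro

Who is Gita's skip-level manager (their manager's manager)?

Ursula

Gita reports to Imani, and Imani reports to Ursula. So Gita's skip-level manager is Ursula.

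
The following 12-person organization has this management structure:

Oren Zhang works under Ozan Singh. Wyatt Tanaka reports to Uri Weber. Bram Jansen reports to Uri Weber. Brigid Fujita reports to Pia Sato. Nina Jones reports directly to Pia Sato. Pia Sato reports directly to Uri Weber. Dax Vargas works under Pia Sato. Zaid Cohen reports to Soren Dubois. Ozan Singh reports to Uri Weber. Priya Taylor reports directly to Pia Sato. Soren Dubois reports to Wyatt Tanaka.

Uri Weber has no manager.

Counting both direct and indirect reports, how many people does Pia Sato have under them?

Pia Sato directly manages Nina Jones, Priya Taylor, Dax Vargas, Brigid Fujita. Nina Jones has no reports. Priya Taylor has no reports. Dax Vargas has no reports. Brigid Fujita has no reports. So Pia Sato's organization is 4 direct reports plus everyone under them: 1 + 1 + 1 + 1 = 4.

4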